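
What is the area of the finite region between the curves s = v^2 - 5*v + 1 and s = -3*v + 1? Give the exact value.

4/3

Both boundary curves give s as a function of v, so integrate with respect to v. Setting them equal: v^2 - 2*v = 0, i.e. v*(v - 2) = 0, so they meet at v = 0, 2.
For v in [0, 2], s = v^2 - 5*v + 1 is on the left; area = ∫[0,2] (-(v^2 - 2*v)) dv = 4/3.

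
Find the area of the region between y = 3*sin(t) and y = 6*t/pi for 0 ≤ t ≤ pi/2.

On [0, pi/2], (3*sin(t)) - (6*t/pi) = -6*t/pi + 3*sin(t) is ≥ 0 throughout, so the area is a single integral of |-6*t/pi + 3*sin(t)|.
∫[0,pi/2] (-6*t/pi + 3*sin(t)) dt = 3 - 3*pi/4.

3 - 3*pi/4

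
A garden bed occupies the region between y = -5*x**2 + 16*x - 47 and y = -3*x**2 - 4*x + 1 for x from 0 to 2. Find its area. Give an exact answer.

On [0, 2], (-5*x**2 + 16*x - 47) - (-3*x**2 - 4*x + 1) = -2*x**2 + 20*x - 48 is ≤ 0 throughout, so the area is a single integral of |-2*x**2 + 20*x - 48|.
∫[0,2] (-2*x**2 + 20*x - 48) dx = -184/3; the area of that piece is 184/3.

184/3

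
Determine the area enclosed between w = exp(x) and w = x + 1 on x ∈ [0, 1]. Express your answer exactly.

On [0, 1], (exp(x)) - (x + 1) = -x + exp(x) - 1 is ≥ 0 throughout, so the area is a single integral of |-x + exp(x) - 1|.
∫[0,1] (-x + exp(x) - 1) dx = -5/2 + exp(1).

-5/2 + exp(1)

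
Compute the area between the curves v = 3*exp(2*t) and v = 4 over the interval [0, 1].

The difference (3*exp(2*t)) - (4) = 3*exp(2*t) - 4 changes sign at t = -log(3)/2 + log(2) inside [0, 1], so split the integral there.
∫[0,-log(3)/2 + log(2)] (3*exp(2*t) - 4) dt = log(9/16) + 1/2; the area of that piece is -1/2 + log(16/9).
∫[-log(3)/2 + log(2),1] (3*exp(2*t) - 4) dt = -6 - 2*log(3) + 4*log(2) + 3*exp(2)/2.
Total area = (-1/2 + log(16/9)) + (-6 - 2*log(3) + 4*log(2) + 3*exp(2)/2) = -13/2 - 4*log(3) + 8*log(2) + 3*exp(2)/2.

-13/2 - 4*log(3) + 8*log(2) + 3*exp(2)/2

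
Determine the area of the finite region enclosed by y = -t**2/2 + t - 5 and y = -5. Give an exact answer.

2/3

Set the curves equal: -t**2/2 + t - 5 = -5, so -t**2/2 + t = 0, which factors as -t*(t - 2)/2 = 0. The curves meet at t = 0, 2.
On [0, 2], y = -t**2/2 + t - 5 is on top; that piece has area ∫[0,2] (-t**2/2 + t) dt = 2/3.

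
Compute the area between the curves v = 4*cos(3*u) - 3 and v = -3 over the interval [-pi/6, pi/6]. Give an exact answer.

8/3

On [-pi/6, pi/6], (4*cos(3*u) - 3) - (-3) = 4*cos(3*u) is ≥ 0 throughout, so the area is a single integral of |4*cos(3*u)|.
∫[-pi/6,pi/6] (4*cos(3*u)) du = 8/3.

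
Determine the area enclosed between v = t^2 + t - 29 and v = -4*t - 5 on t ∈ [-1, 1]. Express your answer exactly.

142/3

On [-1, 1], (t^2 + t - 29) - (-4*t - 5) = t^2 + 5*t - 24 is ≤ 0 throughout, so the area is a single integral of |t^2 + 5*t - 24|.
∫[-1,1] (t^2 + 5*t - 24) dt = -142/3; the area of that piece is 142/3.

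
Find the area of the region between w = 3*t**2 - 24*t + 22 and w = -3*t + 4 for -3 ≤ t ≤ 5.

240

The difference (3*t**2 - 24*t + 22) - (-3*t + 4) = 3*t**2 - 21*t + 18 changes sign at t = 1 inside [-3, 5], so split the integral there.
∫[-3,1] (3*t**2 - 21*t + 18) dt = 184.
∫[1,5] (3*t**2 - 21*t + 18) dt = -56; the area of that piece is 56.
Total area = 184 + 56 = 240.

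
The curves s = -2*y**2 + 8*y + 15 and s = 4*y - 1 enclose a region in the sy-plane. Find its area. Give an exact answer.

72

Both boundary curves give s as a function of y, so integrate with respect to y. Setting them equal: -2*y**2 + 4*y + 16 = 0, i.e. -2*(y - 4)*(y + 2) = 0, so they meet at y = -2, 4.
For y in [-2, 4], s = -2*y**2 + 8*y + 15 is on the right; area = ∫[-2,4] (-2*y**2 + 4*y + 16) dy = 72.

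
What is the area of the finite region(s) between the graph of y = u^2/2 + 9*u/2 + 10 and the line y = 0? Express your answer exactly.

1/12

The curve meets the u-axis where u^2/2 + 9*u/2 + 10 = 0, i.e. (u + 4)*(u + 5)/2 = 0, at u = -5, -4.
On [-5, -4] the curve lies below the axis; ∫[-5,-4] (u^2/2 + 9*u/2 + 10) du = -1/12, giving area 1/12.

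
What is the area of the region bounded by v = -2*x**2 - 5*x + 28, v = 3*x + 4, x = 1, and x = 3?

16

The difference (-2*x**2 - 5*x + 28) - (3*x + 4) = -2*x**2 - 8*x + 24 changes sign at x = 2 inside [1, 3], so split the integral there.
∫[1,2] (-2*x**2 - 8*x + 24) dx = 22/3.
∫[2,3] (-2*x**2 - 8*x + 24) dx = -26/3; the area of that piece is 26/3.
Total area = 22/3 + 26/3 = 16.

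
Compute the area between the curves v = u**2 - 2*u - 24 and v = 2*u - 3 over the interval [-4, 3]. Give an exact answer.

340/3

The difference (u**2 - 2*u - 24) - (2*u - 3) = u**2 - 4*u - 21 changes sign at u = -3 inside [-4, 3], so split the integral there.
∫[-4,-3] (u**2 - 4*u - 21) du = 16/3.
∫[-3,3] (u**2 - 4*u - 21) du = -108; the area of that piece is 108.
Total area = 16/3 + 108 = 340/3.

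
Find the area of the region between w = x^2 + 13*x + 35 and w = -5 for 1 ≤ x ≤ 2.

371/6

On [1, 2], (x^2 + 13*x + 35) - (-5) = x^2 + 13*x + 40 is ≥ 0 throughout, so the area is a single integral of |x^2 + 13*x + 40|.
∫[1,2] (x^2 + 13*x + 40) dx = 371/6.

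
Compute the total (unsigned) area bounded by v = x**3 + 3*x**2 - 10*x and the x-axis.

407/4

The curve meets the x-axis where x**3 + 3*x**2 - 10*x = 0, i.e. x*(x - 2)*(x + 5) = 0, at x = -5, 0, 2.
On [-5, 0] the curve lies above the axis; ∫[-5,0] (x**3 + 3*x**2 - 10*x) dx = 375/4, giving area 375/4.
On [0, 2] the curve lies below the axis; ∫[0,2] (x**3 + 3*x**2 - 10*x) dx = -8, giving area 8.
Total area = 375/4 + 8 = 407/4.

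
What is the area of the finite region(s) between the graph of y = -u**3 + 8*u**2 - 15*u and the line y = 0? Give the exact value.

The curve meets the u-axis where -u**3 + 8*u**2 - 15*u = 0, i.e. -u*(u - 5)*(u - 3) = 0, at u = 0, 3, 5.
On [0, 3] the curve lies below the axis; ∫[0,3] (-u**3 + 8*u**2 - 15*u) du = -63/4, giving area 63/4.
On [3, 5] the curve lies above the axis; ∫[3,5] (-u**3 + 8*u**2 - 15*u) du = 16/3, giving area 16/3.
Total area = 63/4 + 16/3 = 253/12.

253/12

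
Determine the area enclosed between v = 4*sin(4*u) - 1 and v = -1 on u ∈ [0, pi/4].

2

On [0, pi/4], (4*sin(4*u) - 1) - (-1) = 4*sin(4*u) is ≥ 0 throughout, so the area is a single integral of |4*sin(4*u)|.
∫[0,pi/4] (4*sin(4*u)) du = 2.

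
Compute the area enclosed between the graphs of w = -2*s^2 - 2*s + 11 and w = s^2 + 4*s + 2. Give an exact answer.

32

Set the curves equal: -2*s^2 - 2*s + 11 = s^2 + 4*s + 2, so -3*s^2 - 6*s + 9 = 0, which factors as -3*(s - 1)*(s + 3) = 0. The curves meet at s = -3, 1.
On [-3, 1], w = -2*s^2 - 2*s + 11 is on top; that piece has area ∫[-3,1] (-3*s^2 - 6*s + 9) ds = 32.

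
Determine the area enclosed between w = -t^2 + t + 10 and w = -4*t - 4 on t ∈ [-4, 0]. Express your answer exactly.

36

The difference (-t^2 + t + 10) - (-4*t - 4) = -t^2 + 5*t + 14 changes sign at t = -2 inside [-4, 0], so split the integral there.
∫[-4,-2] (-t^2 + 5*t + 14) dt = -62/3; the area of that piece is 62/3.
∫[-2,0] (-t^2 + 5*t + 14) dt = 46/3.
Total area = 62/3 + 46/3 = 36.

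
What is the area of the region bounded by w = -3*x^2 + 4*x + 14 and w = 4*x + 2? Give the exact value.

Set the curves equal: -3*x^2 + 4*x + 14 = 4*x + 2, so -3*x^2 + 12 = 0, which factors as -3*(x - 2)*(x + 2) = 0. The curves meet at x = -2, 2.
On [-2, 2], w = -3*x^2 + 4*x + 14 is on top; that piece has area ∫[-2,2] (-3*x^2 + 12) dx = 32.

32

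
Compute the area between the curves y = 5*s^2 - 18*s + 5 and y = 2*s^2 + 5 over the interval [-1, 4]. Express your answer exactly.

90

The difference (5*s^2 - 18*s + 5) - (2*s^2 + 5) = 3*s^2 - 18*s changes sign at s = 0 inside [-1, 4], so split the integral there.
∫[-1,0] (3*s^2 - 18*s) ds = 10.
∫[0,4] (3*s^2 - 18*s) ds = -80; the area of that piece is 80.
Total area = 10 + 80 = 90.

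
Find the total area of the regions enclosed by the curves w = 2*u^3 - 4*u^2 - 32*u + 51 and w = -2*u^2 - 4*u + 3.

1741/6

Set the curves equal: 2*u^3 - 4*u^2 - 32*u + 51 = -2*u^2 - 4*u + 3, so 2*u^3 - 2*u^2 - 28*u + 48 = 0, which factors as 2*(u - 3)*(u - 2)*(u + 4) = 0. The curves meet at u = -4, 2, 3.
On [-4, 2], w = 2*u^3 - 4*u^2 - 32*u + 51 is on top; that piece has area ∫[-4,2] (2*u^3 - 2*u^2 - 28*u + 48) du = 288.
On [2, 3], w = -2*u^2 - 4*u + 3 is on top; that piece has area ∫[2,3] (-(2*u^3 - 2*u^2 - 28*u + 48)) du = 13/6.
Total enclosed area = 288 + 13/6 = 1741/6.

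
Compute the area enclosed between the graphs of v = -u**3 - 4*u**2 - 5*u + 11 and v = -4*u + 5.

71/6

Set the curves equal: -u**3 - 4*u**2 - 5*u + 11 = -4*u + 5, so -u**3 - 4*u**2 - u + 6 = 0, which factors as -(u - 1)*(u + 2)*(u + 3) = 0. The curves meet at u = -3, -2, 1.
On [-3, -2], v = -4*u + 5 is on top; that piece has area ∫[-3,-2] (-(-u**3 - 4*u**2 - u + 6)) du = 7/12.
On [-2, 1], v = -u**3 - 4*u**2 - 5*u + 11 is on top; that piece has area ∫[-2,1] (-u**3 - 4*u**2 - u + 6) du = 45/4.
Total enclosed area = 7/12 + 45/4 = 71/6.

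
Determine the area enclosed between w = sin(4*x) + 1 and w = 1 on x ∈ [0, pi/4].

1/2

On [0, pi/4], (sin(4*x) + 1) - (1) = sin(4*x) is ≥ 0 throughout, so the area is a single integral of |sin(4*x)|.
∫[0,pi/4] (sin(4*x)) dx = 1/2.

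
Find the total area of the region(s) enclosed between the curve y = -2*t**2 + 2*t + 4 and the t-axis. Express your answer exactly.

The curve meets the t-axis where -2*t**2 + 2*t + 4 = 0, i.e. -2*(t - 2)*(t + 1) = 0, at t = -1, 2.
On [-1, 2] the curve lies above the axis; ∫[-1,2] (-2*t**2 + 2*t + 4) dt = 9, giving area 9.

9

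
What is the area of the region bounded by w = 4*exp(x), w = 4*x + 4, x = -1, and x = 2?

-18 - 4*exp(-1) + 4*exp(2)

On [-1, 2], (4*exp(x)) - (4*x + 4) = -4*x + 4*exp(x) - 4 is ≥ 0 throughout, so the area is a single integral of |-4*x + 4*exp(x) - 4|.
∫[-1,2] (-4*x + 4*exp(x) - 4) dx = -18 - 4*exp(-1) + 4*exp(2).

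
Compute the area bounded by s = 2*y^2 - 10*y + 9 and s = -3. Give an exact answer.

Both boundary curves give s as a function of y, so integrate with respect to y. Setting them equal: 2*y^2 - 10*y + 12 = 0, i.e. 2*(y - 3)*(y - 2) = 0, so they meet at y = 2, 3.
For y in [2, 3], s = 2*y^2 - 10*y + 9 is on the left; area = ∫[2,3] (-(2*y^2 - 10*y + 12)) dy = 1/3.

1/3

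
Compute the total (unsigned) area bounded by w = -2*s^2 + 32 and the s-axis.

512/3

The curve meets the s-axis where -2*s^2 + 32 = 0, i.e. -2*(s - 4)*(s + 4) = 0, at s = -4, 4.
On [-4, 4] the curve lies above the axis; ∫[-4,4] (-2*s^2 + 32) ds = 512/3, giving area 512/3.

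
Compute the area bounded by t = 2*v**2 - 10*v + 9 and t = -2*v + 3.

Both boundary curves give t as a function of v, so integrate with respect to v. Setting them equal: 2*v**2 - 8*v + 6 = 0, i.e. 2*(v - 3)*(v - 1) = 0, so they meet at v = 1, 3.
For v in [1, 3], t = 2*v**2 - 10*v + 9 is on the left; area = ∫[1,3] (-(2*v**2 - 8*v + 6)) dv = 8/3.

8/3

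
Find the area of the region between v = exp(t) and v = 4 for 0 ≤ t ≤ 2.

-15 + exp(2) + 16*log(2)

The difference (exp(t)) - (4) = exp(t) - 4 changes sign at t = log(4) inside [0, 2], so split the integral there.
∫[0,log(4)] (exp(t) - 4) dt = 3 - log(256); the area of that piece is -3 + log(256).
∫[log(4),2] (exp(t) - 4) dt = -12 + 8*log(2) + exp(2).
Total area = (-3 + log(256)) + (-12 + 8*log(2) + exp(2)) = -15 + exp(2) + 16*log(2).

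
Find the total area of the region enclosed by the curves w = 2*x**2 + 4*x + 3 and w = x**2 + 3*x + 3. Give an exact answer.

Set the curves equal: 2*x**2 + 4*x + 3 = x**2 + 3*x + 3, so x**2 + x = 0, which factors as x*(x + 1) = 0. The curves meet at x = -1, 0.
On [-1, 0], w = x**2 + 3*x + 3 is on top; that piece has area ∫[-1,0] (-(x**2 + x)) dx = 1/6.

1/6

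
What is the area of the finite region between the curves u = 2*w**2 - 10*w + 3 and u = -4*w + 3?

9

Both boundary curves give u as a function of w, so integrate with respect to w. Setting them equal: 2*w**2 - 6*w = 0, i.e. 2*w*(w - 3) = 0, so they meet at w = 0, 3.
For w in [0, 3], u = 2*w**2 - 10*w + 3 is on the left; area = ∫[0,3] (-(2*w**2 - 6*w)) dw = 9.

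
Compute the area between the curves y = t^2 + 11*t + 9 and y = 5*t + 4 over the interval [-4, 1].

59/3

The difference (t^2 + 11*t + 9) - (5*t + 4) = t^2 + 6*t + 5 changes sign at t = -1 inside [-4, 1], so split the integral there.
∫[-4,-1] (t^2 + 6*t + 5) dt = -9; the area of that piece is 9.
∫[-1,1] (t^2 + 6*t + 5) dt = 32/3.
Total area = 9 + 32/3 = 59/3.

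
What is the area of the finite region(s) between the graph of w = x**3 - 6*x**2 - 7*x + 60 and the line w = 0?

517/2

The curve meets the x-axis where x**3 - 6*x**2 - 7*x + 60 = 0, i.e. (x - 5)*(x - 4)*(x + 3) = 0, at x = -3, 4, 5.
On [-3, 4] the curve lies above the axis; ∫[-3,4] (x**3 - 6*x**2 - 7*x + 60) dx = 1029/4, giving area 1029/4.
On [4, 5] the curve lies below the axis; ∫[4,5] (x**3 - 6*x**2 - 7*x + 60) dx = -5/4, giving area 5/4.
Total area = 1029/4 + 5/4 = 517/2.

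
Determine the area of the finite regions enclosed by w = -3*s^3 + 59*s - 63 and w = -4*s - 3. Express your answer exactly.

2997/4

Set the curves equal: -3*s^3 + 59*s - 63 = -4*s - 3, so -3*s^3 + 63*s - 60 = 0, which factors as -3*(s - 4)*(s - 1)*(s + 5) = 0. The curves meet at s = -5, 1, 4.
On [-5, 1], w = -4*s - 3 is on top; that piece has area ∫[-5,1] (-(-3*s^3 + 63*s - 60)) ds = 648.
On [1, 4], w = -3*s^3 + 59*s - 63 is on top; that piece has area ∫[1,4] (-3*s^3 + 63*s - 60) ds = 405/4.
Total enclosed area = 648 + 405/4 = 2997/4.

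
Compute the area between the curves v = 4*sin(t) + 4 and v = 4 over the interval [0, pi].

On [0, pi], (4*sin(t) + 4) - (4) = 4*sin(t) is ≥ 0 throughout, so the area is a single integral of |4*sin(t)|.
∫[0,pi] (4*sin(t)) dt = 8.

8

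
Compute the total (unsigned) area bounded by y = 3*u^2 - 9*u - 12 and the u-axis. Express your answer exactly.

125/2

The curve meets the u-axis where 3*u^2 - 9*u - 12 = 0, i.e. 3*(u - 4)*(u + 1) = 0, at u = -1, 4.
On [-1, 4] the curve lies below the axis; ∫[-1,4] (3*u^2 - 9*u - 12) du = -125/2, giving area 125/2.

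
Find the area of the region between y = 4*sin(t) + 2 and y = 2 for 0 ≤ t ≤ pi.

On [0, pi], (4*sin(t) + 2) - (2) = 4*sin(t) is ≥ 0 throughout, so the area is a single integral of |4*sin(t)|.
∫[0,pi] (4*sin(t)) dt = 8.

8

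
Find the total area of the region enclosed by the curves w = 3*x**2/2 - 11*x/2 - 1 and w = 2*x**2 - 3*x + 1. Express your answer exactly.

Set the curves equal: 3*x**2/2 - 11*x/2 - 1 = 2*x**2 - 3*x + 1, so -x**2/2 - 5*x/2 - 2 = 0, which factors as -(x + 1)*(x + 4)/2 = 0. The curves meet at x = -4, -1.
On [-4, -1], w = 3*x**2/2 - 11*x/2 - 1 is on top; that piece has area ∫[-4,-1] (-x**2/2 - 5*x/2 - 2) dx = 9/4.

9/4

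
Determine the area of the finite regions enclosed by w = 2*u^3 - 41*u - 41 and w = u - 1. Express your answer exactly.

Set the curves equal: 2*u^3 - 41*u - 41 = u - 1, so 2*u^3 - 42*u - 40 = 0, which factors as 2*(u - 5)*(u + 1)*(u + 4) = 0. The curves meet at u = -4, -1, 5.
On [-4, -1], w = 2*u^3 - 41*u - 41 is on top; that piece has area ∫[-4,-1] (2*u^3 - 42*u - 40) du = 135/2.
On [-1, 5], w = u - 1 is on top; that piece has area ∫[-1,5] (-(2*u^3 - 42*u - 40)) du = 432.
Total enclosed area = 135/2 + 432 = 999/2.

999/2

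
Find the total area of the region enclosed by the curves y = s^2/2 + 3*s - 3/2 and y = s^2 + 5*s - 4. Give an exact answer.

Set the curves equal: s^2/2 + 3*s - 3/2 = s^2 + 5*s - 4, so -s^2/2 - 2*s + 5/2 = 0, which factors as -(s - 1)*(s + 5)/2 = 0. The curves meet at s = -5, 1.
On [-5, 1], y = s^2/2 + 3*s - 3/2 is on top; that piece has area ∫[-5,1] (-s^2/2 - 2*s + 5/2) ds = 18.

18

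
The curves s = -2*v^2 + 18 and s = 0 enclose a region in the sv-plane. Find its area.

72

Both boundary curves give s as a function of v, so integrate with respect to v. Setting them equal: -2*v^2 + 18 = 0, i.e. -2*(v - 3)*(v + 3) = 0, so they meet at v = -3, 3.
For v in [-3, 3], s = -2*v^2 + 18 is on the right; area = ∫[-3,3] (-2*v^2 + 18) dv = 72.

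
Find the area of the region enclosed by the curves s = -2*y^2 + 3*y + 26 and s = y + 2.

343/3

Both boundary curves give s as a function of y, so integrate with respect to y. Setting them equal: -2*y^2 + 2*y + 24 = 0, i.e. -2*(y - 4)*(y + 3) = 0, so they meet at y = -3, 4.
For y in [-3, 4], s = -2*y^2 + 3*y + 26 is on the right; area = ∫[-3,4] (-2*y^2 + 2*y + 24) dy = 343/3.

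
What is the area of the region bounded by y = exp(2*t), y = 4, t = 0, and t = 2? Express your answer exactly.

-23/2 + 8*log(2) + exp(4)/2

The difference (exp(2*t)) - (4) = exp(2*t) - 4 changes sign at t = log(2) inside [0, 2], so split the integral there.
∫[0,log(2)] (exp(2*t) - 4) dt = 3/2 - log(16); the area of that piece is -3/2 + log(16).
∫[log(2),2] (exp(2*t) - 4) dt = -10 + 4*log(2) + exp(4)/2.
Total area = (-3/2 + log(16)) + (-10 + 4*log(2) + exp(4)/2) = -23/2 + 8*log(2) + exp(4)/2.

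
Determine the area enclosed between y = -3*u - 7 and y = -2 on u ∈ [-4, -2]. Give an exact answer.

On [-4, -2], (-3*u - 7) - (-2) = -3*u - 5 is ≥ 0 throughout, so the area is a single integral of |-3*u - 5|.
∫[-4,-2] (-3*u - 5) du = 8.

8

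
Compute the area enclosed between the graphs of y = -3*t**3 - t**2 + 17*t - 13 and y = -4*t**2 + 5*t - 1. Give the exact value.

Set the curves equal: -3*t**3 - t**2 + 17*t - 13 = -4*t**2 + 5*t - 1, so -3*t**3 + 3*t**2 + 12*t - 12 = 0, which factors as -3*(t - 2)*(t - 1)*(t + 2) = 0. The curves meet at t = -2, 1, 2.
On [-2, 1], y = -4*t**2 + 5*t - 1 is on top; that piece has area ∫[-2,1] (-(-3*t**3 + 3*t**2 + 12*t - 12)) dt = 135/4.
On [1, 2], y = -3*t**3 - t**2 + 17*t - 13 is on top; that piece has area ∫[1,2] (-3*t**3 + 3*t**2 + 12*t - 12) dt = 7/4.
Total enclosed area = 135/4 + 7/4 = 71/2.

71/2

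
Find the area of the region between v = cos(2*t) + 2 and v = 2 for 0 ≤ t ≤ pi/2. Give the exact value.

The difference (cos(2*t) + 2) - (2) = cos(2*t) changes sign at t = pi/4 inside [0, pi/2], so split the integral there.
∫[0,pi/4] (cos(2*t)) dt = 1/2.
∫[pi/4,pi/2] (cos(2*t)) dt = -1/2; the area of that piece is 1/2.
Total area = 1/2 + 1/2 = 1.

1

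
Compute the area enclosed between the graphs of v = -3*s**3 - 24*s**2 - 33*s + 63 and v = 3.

443/2

Set the curves equal: -3*s**3 - 24*s**2 - 33*s + 63 = 3, so -3*s**3 - 24*s**2 - 33*s + 60 = 0, which factors as -3*(s - 1)*(s + 4)*(s + 5) = 0. The curves meet at s = -5, -4, 1.
On [-5, -4], v = 3 is on top; that piece has area ∫[-5,-4] (-(-3*s**3 - 24*s**2 - 33*s + 60)) ds = 11/4.
On [-4, 1], v = -3*s**3 - 24*s**2 - 33*s + 63 is on top; that piece has area ∫[-4,1] (-3*s**3 - 24*s**2 - 33*s + 60) ds = 875/4.
Total enclosed area = 11/4 + 875/4 = 443/2.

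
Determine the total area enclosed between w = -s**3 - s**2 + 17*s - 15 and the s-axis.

568/3

The curve meets the s-axis where -s**3 - s**2 + 17*s - 15 = 0, i.e. -(s - 3)*(s - 1)*(s + 5) = 0, at s = -5, 1, 3.
On [-5, 1] the curve lies below the axis; ∫[-5,1] (-s**3 - s**2 + 17*s - 15) ds = -180, giving area 180.
On [1, 3] the curve lies above the axis; ∫[1,3] (-s**3 - s**2 + 17*s - 15) ds = 28/3, giving area 28/3.
Total area = 180 + 28/3 = 568/3.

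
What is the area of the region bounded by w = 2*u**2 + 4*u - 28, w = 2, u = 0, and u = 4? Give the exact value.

The difference (2*u**2 + 4*u - 28) - (2) = 2*u**2 + 4*u - 30 changes sign at u = 3 inside [0, 4], so split the integral there.
∫[0,3] (2*u**2 + 4*u - 30) du = -54; the area of that piece is 54.
∫[3,4] (2*u**2 + 4*u - 30) du = 26/3.
Total area = 54 + 26/3 = 188/3.

188/3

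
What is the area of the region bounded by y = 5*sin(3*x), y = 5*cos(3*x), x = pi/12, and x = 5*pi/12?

10*sqrt(2)/3

On [pi/12, 5*pi/12], (5*sin(3*x)) - (5*cos(3*x)) = 5*sin(3*x) - 5*cos(3*x) is ≥ 0 throughout, so the area is a single integral of |5*sin(3*x) - 5*cos(3*x)|.
∫[pi/12,5*pi/12] (5*sin(3*x) - 5*cos(3*x)) dx = 10*sqrt(2)/3.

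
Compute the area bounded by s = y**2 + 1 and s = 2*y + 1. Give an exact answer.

4/3

Both boundary curves give s as a function of y, so integrate with respect to y. Setting them equal: y**2 - 2*y = 0, i.e. y*(y - 2) = 0, so they meet at y = 0, 2.
For y in [0, 2], s = y**2 + 1 is on the left; area = ∫[0,2] (-(y**2 - 2*y)) dy = 4/3.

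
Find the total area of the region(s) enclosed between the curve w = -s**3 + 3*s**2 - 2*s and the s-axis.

The curve meets the s-axis where -s**3 + 3*s**2 - 2*s = 0, i.e. -s*(s - 2)*(s - 1) = 0, at s = 0, 1, 2.
On [0, 1] the curve lies below the axis; ∫[0,1] (-s**3 + 3*s**2 - 2*s) ds = -1/4, giving area 1/4.
On [1, 2] the curve lies above the axis; ∫[1,2] (-s**3 + 3*s**2 - 2*s) ds = 1/4, giving area 1/4.
Total area = 1/4 + 1/4 = 1/2.

1/2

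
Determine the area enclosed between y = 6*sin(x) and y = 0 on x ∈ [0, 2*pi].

24

The difference (6*sin(x)) - (0) = 6*sin(x) changes sign at x = pi inside [0, 2*pi], so split the integral there.
∫[0,pi] (6*sin(x)) dx = 12.
∫[pi,2*pi] (6*sin(x)) dx = -12; the area of that piece is 12.
Total area = 12 + 12 = 24.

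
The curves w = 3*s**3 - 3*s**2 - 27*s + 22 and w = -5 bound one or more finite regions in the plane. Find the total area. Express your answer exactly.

148

Set the curves equal: 3*s**3 - 3*s**2 - 27*s + 22 = -5, so 3*s**3 - 3*s**2 - 27*s + 27 = 0, which factors as 3*(s - 3)*(s - 1)*(s + 3) = 0. The curves meet at s = -3, 1, 3.
On [-3, 1], w = 3*s**3 - 3*s**2 - 27*s + 22 is on top; that piece has area ∫[-3,1] (3*s**3 - 3*s**2 - 27*s + 27) ds = 128.
On [1, 3], w = -5 is on top; that piece has area ∫[1,3] (-(3*s**3 - 3*s**2 - 27*s + 27)) ds = 20.
Total enclosed area = 128 + 20 = 148.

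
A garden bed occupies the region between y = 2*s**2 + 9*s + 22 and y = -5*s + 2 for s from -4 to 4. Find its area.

776/3

The difference (2*s**2 + 9*s + 22) - (-5*s + 2) = 2*s**2 + 14*s + 20 changes sign at s = -2 inside [-4, 4], so split the integral there.
∫[-4,-2] (2*s**2 + 14*s + 20) ds = -20/3; the area of that piece is 20/3.
∫[-2,4] (2*s**2 + 14*s + 20) ds = 252.
Total area = 20/3 + 252 = 776/3.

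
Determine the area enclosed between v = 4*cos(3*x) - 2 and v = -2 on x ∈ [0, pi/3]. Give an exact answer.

The difference (4*cos(3*x) - 2) - (-2) = 4*cos(3*x) changes sign at x = pi/6 inside [0, pi/3], so split the integral there.
∫[0,pi/6] (4*cos(3*x)) dx = 4/3.
∫[pi/6,pi/3] (4*cos(3*x)) dx = -4/3; the area of that piece is 4/3.
Total area = 4/3 + 4/3 = 8/3.

8/3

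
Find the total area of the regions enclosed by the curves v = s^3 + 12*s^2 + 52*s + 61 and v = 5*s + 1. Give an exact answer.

Set the curves equal: s^3 + 12*s^2 + 52*s + 61 = 5*s + 1, so s^3 + 12*s^2 + 47*s + 60 = 0, which factors as (s + 3)*(s + 4)*(s + 5) = 0. The curves meet at s = -5, -4, -3.
On [-5, -4], v = s^3 + 12*s^2 + 52*s + 61 is on top; that piece has area ∫[-5,-4] (s^3 + 12*s^2 + 47*s + 60) ds = 1/4.
On [-4, -3], v = 5*s + 1 is on top; that piece has area ∫[-4,-3] (-(s^3 + 12*s^2 + 47*s + 60)) ds = 1/4.
Total enclosed area = 1/4 + 1/4 = 1/2.

1/2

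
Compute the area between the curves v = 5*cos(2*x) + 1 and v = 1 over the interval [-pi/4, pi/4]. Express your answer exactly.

5

On [-pi/4, pi/4], (5*cos(2*x) + 1) - (1) = 5*cos(2*x) is ≥ 0 throughout, so the area is a single integral of |5*cos(2*x)|.
∫[-pi/4,pi/4] (5*cos(2*x)) dx = 5.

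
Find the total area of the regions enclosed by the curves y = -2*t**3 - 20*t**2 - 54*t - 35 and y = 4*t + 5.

71/3

Set the curves equal: -2*t**3 - 20*t**2 - 54*t - 35 = 4*t + 5, so -2*t**3 - 20*t**2 - 58*t - 40 = 0, which factors as -2*(t + 1)*(t + 4)*(t + 5) = 0. The curves meet at t = -5, -4, -1.
On [-5, -4], y = 4*t + 5 is on top; that piece has area ∫[-5,-4] (-(-2*t**3 - 20*t**2 - 58*t - 40)) dt = 7/6.
On [-4, -1], y = -2*t**3 - 20*t**2 - 54*t - 35 is on top; that piece has area ∫[-4,-1] (-2*t**3 - 20*t**2 - 58*t - 40) dt = 45/2.
Total enclosed area = 7/6 + 45/2 = 71/3.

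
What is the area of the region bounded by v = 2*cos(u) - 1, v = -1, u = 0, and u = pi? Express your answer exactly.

4

The difference (2*cos(u) - 1) - (-1) = 2*cos(u) changes sign at u = pi/2 inside [0, pi], so split the integral there.
∫[0,pi/2] (2*cos(u)) du = 2.
∫[pi/2,pi] (2*cos(u)) du = -2; the area of that piece is 2.
Total area = 2 + 2 = 4.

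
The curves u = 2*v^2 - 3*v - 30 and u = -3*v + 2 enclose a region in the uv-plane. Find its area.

Both boundary curves give u as a function of v, so integrate with respect to v. Setting them equal: 2*v^2 - 32 = 0, i.e. 2*(v - 4)*(v + 4) = 0, so they meet at v = -4, 4.
For v in [-4, 4], u = 2*v^2 - 3*v - 30 is on the left; area = ∫[-4,4] (-(2*v^2 - 32)) dv = 512/3.

512/3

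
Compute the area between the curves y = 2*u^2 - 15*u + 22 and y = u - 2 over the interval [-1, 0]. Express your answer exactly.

On [-1, 0], (2*u^2 - 15*u + 22) - (u - 2) = 2*u^2 - 16*u + 24 is ≥ 0 throughout, so the area is a single integral of |2*u^2 - 16*u + 24|.
∫[-1,0] (2*u^2 - 16*u + 24) du = 98/3.

98/3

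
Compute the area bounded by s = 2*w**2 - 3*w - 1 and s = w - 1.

Both boundary curves give s as a function of w, so integrate with respect to w. Setting them equal: 2*w**2 - 4*w = 0, i.e. 2*w*(w - 2) = 0, so they meet at w = 0, 2.
For w in [0, 2], s = 2*w**2 - 3*w - 1 is on the left; area = ∫[0,2] (-(2*w**2 - 4*w)) dw = 8/3.

8/3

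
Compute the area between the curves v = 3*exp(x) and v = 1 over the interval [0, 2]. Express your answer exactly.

On [0, 2], (3*exp(x)) - (1) = 3*exp(x) - 1 is ≥ 0 throughout, so the area is a single integral of |3*exp(x) - 1|.
∫[0,2] (3*exp(x) - 1) dx = -5 + 3*exp(2).

-5 + 3*exp(2)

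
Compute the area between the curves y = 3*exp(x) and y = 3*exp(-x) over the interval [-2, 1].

The difference (3*exp(x)) - (3*exp(-x)) = 3*exp(x) - 3*exp(-x) changes sign at x = 0 inside [-2, 1], so split the integral there.
∫[-2,0] (3*exp(x) - 3*exp(-x)) dx = -3*exp(2) - 3*exp(-2) + 6; the area of that piece is -6 + 3*exp(-2) + 3*exp(2).
∫[0,1] (3*exp(x) - 3*exp(-x)) dx = -6 + 3*exp(-1) + 3*exp(1).
Total area = (-6 + 3*exp(-2) + 3*exp(2)) + (-6 + 3*exp(-1) + 3*exp(1)) = -12 + 3*exp(-2) + 3*exp(-1) + 3*exp(1) + 3*exp(2).

-12 + 3*exp(-2) + 3*exp(-1) + 3*exp(1) + 3*exp(2)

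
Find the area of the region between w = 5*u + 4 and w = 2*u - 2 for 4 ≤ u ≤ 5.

39/2

On [4, 5], (5*u + 4) - (2*u - 2) = 3*u + 6 is ≥ 0 throughout, so the area is a single integral of |3*u + 6|.
∫[4,5] (3*u + 6) du = 39/2.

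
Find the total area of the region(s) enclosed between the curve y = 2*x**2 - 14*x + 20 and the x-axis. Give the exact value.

9

The curve meets the x-axis where 2*x**2 - 14*x + 20 = 0, i.e. 2*(x - 5)*(x - 2) = 0, at x = 2, 5.
On [2, 5] the curve lies below the axis; ∫[2,5] (2*x**2 - 14*x + 20) dx = -9, giving area 9.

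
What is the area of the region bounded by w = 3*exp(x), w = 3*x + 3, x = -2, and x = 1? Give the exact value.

-9/2 - 3*exp(-2) + 3*exp(1)

On [-2, 1], (3*exp(x)) - (3*x + 3) = -3*x + 3*exp(x) - 3 is ≥ 0 throughout, so the area is a single integral of |-3*x + 3*exp(x) - 3|.
∫[-2,1] (-3*x + 3*exp(x) - 3) dx = -9/2 - 3*exp(-2) + 3*exp(1).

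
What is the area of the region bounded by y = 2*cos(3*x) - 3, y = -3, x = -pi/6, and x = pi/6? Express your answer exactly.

4/3

On [-pi/6, pi/6], (2*cos(3*x) - 3) - (-3) = 2*cos(3*x) is ≥ 0 throughout, so the area is a single integral of |2*cos(3*x)|.
∫[-pi/6,pi/6] (2*cos(3*x)) dx = 4/3.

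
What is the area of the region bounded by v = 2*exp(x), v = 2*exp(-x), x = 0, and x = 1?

-4 + 2*exp(-1) + 2*exp(1)

On [0, 1], (2*exp(x)) - (2*exp(-x)) = 2*exp(x) - 2*exp(-x) is ≥ 0 throughout, so the area is a single integral of |2*exp(x) - 2*exp(-x)|.
∫[0,1] (2*exp(x) - 2*exp(-x)) dx = -4 + 2*exp(-1) + 2*exp(1).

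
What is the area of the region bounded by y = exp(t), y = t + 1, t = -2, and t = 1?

-3/2 - exp(-2) + exp(1)

On [-2, 1], (exp(t)) - (t + 1) = -t + exp(t) - 1 is ≥ 0 throughout, so the area is a single integral of |-t + exp(t) - 1|.
∫[-2,1] (-t + exp(t) - 1) dt = -3/2 - exp(-2) + exp(1).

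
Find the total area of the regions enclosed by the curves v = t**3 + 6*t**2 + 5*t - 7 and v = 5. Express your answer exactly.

Set the curves equal: t**3 + 6*t**2 + 5*t - 7 = 5, so t**3 + 6*t**2 + 5*t - 12 = 0, which factors as (t - 1)*(t + 3)*(t + 4) = 0. The curves meet at t = -4, -3, 1.
On [-4, -3], v = t**3 + 6*t**2 + 5*t - 7 is on top; that piece has area ∫[-4,-3] (t**3 + 6*t**2 + 5*t - 12) dt = 3/4.
On [-3, 1], v = 5 is on top; that piece has area ∫[-3,1] (-(t**3 + 6*t**2 + 5*t - 12)) dt = 32.
Total enclosed area = 3/4 + 32 = 131/4.

131/4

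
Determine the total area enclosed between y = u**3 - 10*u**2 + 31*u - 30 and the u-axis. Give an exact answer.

37/12

The curve meets the u-axis where u**3 - 10*u**2 + 31*u - 30 = 0, i.e. (u - 5)*(u - 3)*(u - 2) = 0, at u = 2, 3, 5.
On [2, 3] the curve lies above the axis; ∫[2,3] (u**3 - 10*u**2 + 31*u - 30) du = 5/12, giving area 5/12.
On [3, 5] the curve lies below the axis; ∫[3,5] (u**3 - 10*u**2 + 31*u - 30) du = -8/3, giving area 8/3.
Total area = 5/12 + 8/3 = 37/12.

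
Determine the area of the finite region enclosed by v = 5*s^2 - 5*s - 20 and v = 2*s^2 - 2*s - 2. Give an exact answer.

125/2

Set the curves equal: 5*s^2 - 5*s - 20 = 2*s^2 - 2*s - 2, so 3*s^2 - 3*s - 18 = 0, which factors as 3*(s - 3)*(s + 2) = 0. The curves meet at s = -2, 3.
On [-2, 3], v = 2*s^2 - 2*s - 2 is on top; that piece has area ∫[-2,3] (-(3*s^2 - 3*s - 18)) ds = 125/2.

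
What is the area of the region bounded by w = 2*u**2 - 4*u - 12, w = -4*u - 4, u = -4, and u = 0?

32

The difference (2*u**2 - 4*u - 12) - (-4*u - 4) = 2*u**2 - 8 changes sign at u = -2 inside [-4, 0], so split the integral there.
∫[-4,-2] (2*u**2 - 8) du = 64/3.
∫[-2,0] (2*u**2 - 8) du = -32/3; the area of that piece is 32/3.
Total area = 64/3 + 32/3 = 32.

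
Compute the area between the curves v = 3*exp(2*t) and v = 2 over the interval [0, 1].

On [0, 1], (3*exp(2*t)) - (2) = 3*exp(2*t) - 2 is ≥ 0 throughout, so the area is a single integral of |3*exp(2*t) - 2|.
∫[0,1] (3*exp(2*t) - 2) dt = -7/2 + 3*exp(2)/2.

-7/2 + 3*exp(2)/2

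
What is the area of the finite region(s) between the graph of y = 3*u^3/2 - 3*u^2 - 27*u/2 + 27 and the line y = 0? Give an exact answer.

443/4

The curve meets the u-axis where 3*u^3/2 - 3*u^2 - 27*u/2 + 27 = 0, i.e. 3*(u - 3)*(u - 2)*(u + 3)/2 = 0, at u = -3, 2, 3.
On [-3, 2] the curve lies above the axis; ∫[-3,2] (3*u^3/2 - 3*u^2 - 27*u/2 + 27) du = 875/8, giving area 875/8.
On [2, 3] the curve lies below the axis; ∫[2,3] (3*u^3/2 - 3*u^2 - 27*u/2 + 27) du = -11/8, giving area 11/8.
Total area = 875/8 + 11/8 = 443/4.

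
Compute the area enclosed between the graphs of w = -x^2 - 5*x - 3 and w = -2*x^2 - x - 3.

Set the curves equal: -x^2 - 5*x - 3 = -2*x^2 - x - 3, so x^2 - 4*x = 0, which factors as x*(x - 4) = 0. The curves meet at x = 0, 4.
On [0, 4], w = -2*x^2 - x - 3 is on top; that piece has area ∫[0,4] (-(x^2 - 4*x)) dx = 32/3.

32/3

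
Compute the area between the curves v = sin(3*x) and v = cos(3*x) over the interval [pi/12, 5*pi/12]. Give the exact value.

2*sqrt(2)/3

On [pi/12, 5*pi/12], (sin(3*x)) - (cos(3*x)) = sin(3*x) - cos(3*x) is ≥ 0 throughout, so the area is a single integral of |sin(3*x) - cos(3*x)|.
∫[pi/12,5*pi/12] (sin(3*x) - cos(3*x)) dx = 2*sqrt(2)/3.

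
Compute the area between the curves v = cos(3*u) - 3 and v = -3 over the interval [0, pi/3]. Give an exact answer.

2/3

The difference (cos(3*u) - 3) - (-3) = cos(3*u) changes sign at u = pi/6 inside [0, pi/3], so split the integral there.
∫[0,pi/6] (cos(3*u)) du = 1/3.
∫[pi/6,pi/3] (cos(3*u)) du = -1/3; the area of that piece is 1/3.
Total area = 1/3 + 1/3 = 2/3.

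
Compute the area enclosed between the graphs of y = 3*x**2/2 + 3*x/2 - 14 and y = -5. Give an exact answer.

125/4

Set the curves equal: 3*x**2/2 + 3*x/2 - 14 = -5, so 3*x**2/2 + 3*x/2 - 9 = 0, which factors as 3*(x - 2)*(x + 3)/2 = 0. The curves meet at x = -3, 2.
On [-3, 2], y = -5 is on top; that piece has area ∫[-3,2] (-(3*x**2/2 + 3*x/2 - 9)) dx = 125/4.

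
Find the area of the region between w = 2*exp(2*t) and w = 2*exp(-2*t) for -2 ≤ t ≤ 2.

The difference (2*exp(2*t)) - (2*exp(-2*t)) = 2*exp(2*t) - 2*exp(-2*t) changes sign at t = 0 inside [-2, 2], so split the integral there.
∫[-2,0] (2*exp(2*t) - 2*exp(-2*t)) dt = -exp(4) - exp(-4) + 2; the area of that piece is -2 + exp(-4) + exp(4).
∫[0,2] (2*exp(2*t) - 2*exp(-2*t)) dt = -2 + exp(-4) + exp(4).
Total area = (-2 + exp(-4) + exp(4)) + (-2 + exp(-4) + exp(4)) = -4 + 2*exp(-4) + 2*exp(4).

-4 + 2*exp(-4) + 2*exp(4)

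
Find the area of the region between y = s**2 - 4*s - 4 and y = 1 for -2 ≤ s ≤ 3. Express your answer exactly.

30

The difference (s**2 - 4*s - 4) - (1) = s**2 - 4*s - 5 changes sign at s = -1 inside [-2, 3], so split the integral there.
∫[-2,-1] (s**2 - 4*s - 5) ds = 10/3.
∫[-1,3] (s**2 - 4*s - 5) ds = -80/3; the area of that piece is 80/3.
Total area = 10/3 + 80/3 = 30.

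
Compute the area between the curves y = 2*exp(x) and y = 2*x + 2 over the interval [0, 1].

On [0, 1], (2*exp(x)) - (2*x + 2) = -2*x + 2*exp(x) - 2 is ≥ 0 throughout, so the area is a single integral of |-2*x + 2*exp(x) - 2|.
∫[0,1] (-2*x + 2*exp(x) - 2) dx = -5 + 2*exp(1).

-5 + 2*exp(1)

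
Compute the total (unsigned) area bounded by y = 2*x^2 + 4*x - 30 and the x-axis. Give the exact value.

The curve meets the x-axis where 2*x^2 + 4*x - 30 = 0, i.e. 2*(x - 3)*(x + 5) = 0, at x = -5, 3.
On [-5, 3] the curve lies below the axis; ∫[-5,3] (2*x^2 + 4*x - 30) dx = -512/3, giving area 512/3.

512/3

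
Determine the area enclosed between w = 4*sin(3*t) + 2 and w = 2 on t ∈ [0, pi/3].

8/3

On [0, pi/3], (4*sin(3*t) + 2) - (2) = 4*sin(3*t) is ≥ 0 throughout, so the area is a single integral of |4*sin(3*t)|.
∫[0,pi/3] (4*sin(3*t)) dt = 8/3.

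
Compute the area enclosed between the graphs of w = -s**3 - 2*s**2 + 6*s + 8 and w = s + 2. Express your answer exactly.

253/12

Set the curves equal: -s**3 - 2*s**2 + 6*s + 8 = s + 2, so -s**3 - 2*s**2 + 5*s + 6 = 0, which factors as -(s - 2)*(s + 1)*(s + 3) = 0. The curves meet at s = -3, -1, 2.
On [-3, -1], w = s + 2 is on top; that piece has area ∫[-3,-1] (-(-s**3 - 2*s**2 + 5*s + 6)) ds = 16/3.
On [-1, 2], w = -s**3 - 2*s**2 + 6*s + 8 is on top; that piece has area ∫[-1,2] (-s**3 - 2*s**2 + 5*s + 6) ds = 63/4.
Total enclosed area = 16/3 + 63/4 = 253/12.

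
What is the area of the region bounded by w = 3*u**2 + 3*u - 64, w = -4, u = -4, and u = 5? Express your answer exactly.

733/2

The difference (3*u**2 + 3*u - 64) - (-4) = 3*u**2 + 3*u - 60 changes sign at u = 4 inside [-4, 5], so split the integral there.
∫[-4,4] (3*u**2 + 3*u - 60) du = -352; the area of that piece is 352.
∫[4,5] (3*u**2 + 3*u - 60) du = 29/2.
Total area = 352 + 29/2 = 733/2.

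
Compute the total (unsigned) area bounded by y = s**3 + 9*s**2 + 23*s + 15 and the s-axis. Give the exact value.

8

The curve meets the s-axis where s**3 + 9*s**2 + 23*s + 15 = 0, i.e. (s + 1)*(s + 3)*(s + 5) = 0, at s = -5, -3, -1.
On [-5, -3] the curve lies above the axis; ∫[-5,-3] (s**3 + 9*s**2 + 23*s + 15) ds = 4, giving area 4.
On [-3, -1] the curve lies below the axis; ∫[-3,-1] (s**3 + 9*s**2 + 23*s + 15) ds = -4, giving area 4.
Total area = 4 + 4 = 8.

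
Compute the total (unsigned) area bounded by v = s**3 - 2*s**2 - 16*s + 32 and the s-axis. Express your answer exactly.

568/3

The curve meets the s-axis where s**3 - 2*s**2 - 16*s + 32 = 0, i.e. (s - 4)*(s - 2)*(s + 4) = 0, at s = -4, 2, 4.
On [-4, 2] the curve lies above the axis; ∫[-4,2] (s**3 - 2*s**2 - 16*s + 32) ds = 180, giving area 180.
On [2, 4] the curve lies below the axis; ∫[2,4] (s**3 - 2*s**2 - 16*s + 32) ds = -28/3, giving area 28/3.
Total area = 180 + 28/3 = 568/3.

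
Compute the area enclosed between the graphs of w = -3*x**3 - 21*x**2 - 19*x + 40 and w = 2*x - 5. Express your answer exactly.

148

Set the curves equal: -3*x**3 - 21*x**2 - 19*x + 40 = 2*x - 5, so -3*x**3 - 21*x**2 - 21*x + 45 = 0, which factors as -3*(x - 1)*(x + 3)*(x + 5) = 0. The curves meet at x = -5, -3, 1.
On [-5, -3], w = 2*x - 5 is on top; that piece has area ∫[-5,-3] (-(-3*x**3 - 21*x**2 - 21*x + 45)) dx = 20.
On [-3, 1], w = -3*x**3 - 21*x**2 - 19*x + 40 is on top; that piece has area ∫[-3,1] (-3*x**3 - 21*x**2 - 21*x + 45) dx = 128.
Total enclosed area = 20 + 128 = 148.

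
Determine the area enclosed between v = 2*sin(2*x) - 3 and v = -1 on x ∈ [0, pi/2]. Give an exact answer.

-2 + pi

On [0, pi/2], (2*sin(2*x) - 3) - (-1) = 2*sin(2*x) - 2 is ≤ 0 throughout, so the area is a single integral of |2*sin(2*x) - 2|.
∫[0,pi/2] (2*sin(2*x) - 2) dx = 2 - pi; the area of that piece is -2 + pi.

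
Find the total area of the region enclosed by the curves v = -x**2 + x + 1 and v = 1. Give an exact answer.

Set the curves equal: -x**2 + x + 1 = 1, so -x**2 + x = 0, which factors as -x*(x - 1) = 0. The curves meet at x = 0, 1.
On [0, 1], v = -x**2 + x + 1 is on top; that piece has area ∫[0,1] (-x**2 + x) dx = 1/6.

1/6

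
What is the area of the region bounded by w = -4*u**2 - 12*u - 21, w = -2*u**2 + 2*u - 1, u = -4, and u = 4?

The difference (-4*u**2 - 12*u - 21) - (-2*u**2 + 2*u - 1) = -2*u**2 - 14*u - 20 changes sign at u = -2 inside [-4, 4], so split the integral there.
∫[-4,-2] (-2*u**2 - 14*u - 20) du = 20/3.
∫[-2,4] (-2*u**2 - 14*u - 20) du = -252; the area of that piece is 252.
Total area = 20/3 + 252 = 776/3.

776/3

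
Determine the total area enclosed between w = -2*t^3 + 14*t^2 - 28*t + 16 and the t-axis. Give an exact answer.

The curve meets the t-axis where -2*t^3 + 14*t^2 - 28*t + 16 = 0, i.e. -2*(t - 4)*(t - 2)*(t - 1) = 0, at t = 1, 2, 4.
On [1, 2] the curve lies below the axis; ∫[1,2] (-2*t^3 + 14*t^2 - 28*t + 16) dt = -5/6, giving area 5/6.
On [2, 4] the curve lies above the axis; ∫[2,4] (-2*t^3 + 14*t^2 - 28*t + 16) dt = 16/3, giving area 16/3.
Total area = 5/6 + 16/3 = 37/6.

37/6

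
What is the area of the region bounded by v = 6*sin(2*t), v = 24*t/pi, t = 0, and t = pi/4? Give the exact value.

On [0, pi/4], (6*sin(2*t)) - (24*t/pi) = -24*t/pi + 6*sin(2*t) is ≥ 0 throughout, so the area is a single integral of |-24*t/pi + 6*sin(2*t)|.
∫[0,pi/4] (-24*t/pi + 6*sin(2*t)) dt = 3 - 3*pi/4.

3 - 3*pi/4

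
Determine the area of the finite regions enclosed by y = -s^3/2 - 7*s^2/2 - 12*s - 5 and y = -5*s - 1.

37/24

Set the curves equal: -s^3/2 - 7*s^2/2 - 12*s - 5 = -5*s - 1, so -s^3/2 - 7*s^2/2 - 7*s - 4 = 0, which factors as -(s + 1)*(s + 2)*(s + 4)/2 = 0. The curves meet at s = -4, -2, -1.
On [-4, -2], y = -5*s - 1 is on top; that piece has area ∫[-4,-2] (-(-s^3/2 - 7*s^2/2 - 7*s - 4)) ds = 4/3.
On [-2, -1], y = -s^3/2 - 7*s^2/2 - 12*s - 5 is on top; that piece has area ∫[-2,-1] (-s^3/2 - 7*s^2/2 - 7*s - 4) ds = 5/24.
Total enclosed area = 4/3 + 5/24 = 37/24.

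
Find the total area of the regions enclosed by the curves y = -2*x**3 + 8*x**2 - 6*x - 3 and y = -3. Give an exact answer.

Set the curves equal: -2*x**3 + 8*x**2 - 6*x - 3 = -3, so -2*x**3 + 8*x**2 - 6*x = 0, which factors as -2*x*(x - 3)*(x - 1) = 0. The curves meet at x = 0, 1, 3.
On [0, 1], y = -3 is on top; that piece has area ∫[0,1] (-(-2*x**3 + 8*x**2 - 6*x)) dx = 5/6.
On [1, 3], y = -2*x**3 + 8*x**2 - 6*x - 3 is on top; that piece has area ∫[1,3] (-2*x**3 + 8*x**2 - 6*x) dx = 16/3.
Total enclosed area = 5/6 + 16/3 = 37/6.

37/6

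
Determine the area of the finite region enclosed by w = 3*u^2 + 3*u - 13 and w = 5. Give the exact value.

125/2

Set the curves equal: 3*u^2 + 3*u - 13 = 5, so 3*u^2 + 3*u - 18 = 0, which factors as 3*(u - 2)*(u + 3) = 0. The curves meet at u = -3, 2.
On [-3, 2], w = 5 is on top; that piece has area ∫[-3,2] (-(3*u^2 + 3*u - 18)) du = 125/2.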